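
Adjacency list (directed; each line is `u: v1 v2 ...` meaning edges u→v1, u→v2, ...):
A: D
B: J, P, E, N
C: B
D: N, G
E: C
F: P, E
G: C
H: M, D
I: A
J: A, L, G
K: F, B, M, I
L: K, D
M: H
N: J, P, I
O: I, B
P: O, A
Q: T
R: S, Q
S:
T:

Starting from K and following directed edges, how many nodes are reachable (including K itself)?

BFS from K visits: K, F, B, M, I, P, E, J, N, H, A, O, C, L, G, D
Reachable nodes: 16 of 20 total.

16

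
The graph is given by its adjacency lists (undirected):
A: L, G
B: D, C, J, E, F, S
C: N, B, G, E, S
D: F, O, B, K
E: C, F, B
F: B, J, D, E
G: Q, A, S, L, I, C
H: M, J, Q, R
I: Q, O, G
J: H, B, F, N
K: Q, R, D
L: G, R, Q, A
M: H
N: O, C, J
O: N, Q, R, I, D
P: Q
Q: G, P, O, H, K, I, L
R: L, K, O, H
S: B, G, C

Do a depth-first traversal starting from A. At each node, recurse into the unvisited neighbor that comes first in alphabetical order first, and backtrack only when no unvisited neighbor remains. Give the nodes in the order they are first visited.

A, G, C, B, D, F, E, J, H, M, Q, I, O, N, R, K, L, P, S

Visit A
A → G
G → C
C → B
B → D
D → F
F → E
F → J
J → H
H → M
H → Q
Q → I
I → O
O → N
O → R
R → K
R → L
Q → P
B → S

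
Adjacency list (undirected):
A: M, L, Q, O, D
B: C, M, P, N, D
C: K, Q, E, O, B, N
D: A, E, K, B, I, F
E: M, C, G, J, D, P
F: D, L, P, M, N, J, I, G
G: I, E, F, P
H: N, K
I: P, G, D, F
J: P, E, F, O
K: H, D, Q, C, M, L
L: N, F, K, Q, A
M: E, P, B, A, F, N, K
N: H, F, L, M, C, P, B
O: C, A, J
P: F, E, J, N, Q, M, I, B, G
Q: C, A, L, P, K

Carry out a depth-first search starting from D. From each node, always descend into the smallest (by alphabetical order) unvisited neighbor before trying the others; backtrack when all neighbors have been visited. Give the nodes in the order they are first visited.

Visit D
D → A
A → L
L → F
F → G
G → E
E → C
C → B
B → M
M → K
K → H
H → N
N → P
P → I
P → J
J → O
P → Q

D, A, L, F, G, E, C, B, M, K, H, N, P, I, J, O, Q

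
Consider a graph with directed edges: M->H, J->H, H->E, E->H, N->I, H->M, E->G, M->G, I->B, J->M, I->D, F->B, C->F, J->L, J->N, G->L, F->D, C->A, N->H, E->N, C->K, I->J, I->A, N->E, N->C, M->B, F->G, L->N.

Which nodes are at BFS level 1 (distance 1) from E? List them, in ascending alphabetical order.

Level 0: E
Level 1: G, H, N
Level 2: C, I, L, M
Level 3: A, B, D, F, J, K

G, H, N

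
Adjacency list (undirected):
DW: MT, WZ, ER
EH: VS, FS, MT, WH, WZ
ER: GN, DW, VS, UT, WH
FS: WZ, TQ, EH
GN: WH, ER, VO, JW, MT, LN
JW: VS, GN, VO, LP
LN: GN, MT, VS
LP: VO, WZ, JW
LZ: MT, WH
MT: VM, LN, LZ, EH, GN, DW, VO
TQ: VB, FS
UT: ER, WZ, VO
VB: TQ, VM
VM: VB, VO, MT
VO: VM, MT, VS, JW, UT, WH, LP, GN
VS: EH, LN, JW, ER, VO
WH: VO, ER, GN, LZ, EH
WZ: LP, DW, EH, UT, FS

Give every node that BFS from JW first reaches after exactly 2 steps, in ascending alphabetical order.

Level 0: JW
Level 1: GN, LP, VO, VS
Level 2: EH, ER, LN, MT, UT, VM, WH, WZ
Level 3: DW, FS, LZ, VB
Level 4: TQ

EH, ER, LN, MT, UT, VM, WH, WZ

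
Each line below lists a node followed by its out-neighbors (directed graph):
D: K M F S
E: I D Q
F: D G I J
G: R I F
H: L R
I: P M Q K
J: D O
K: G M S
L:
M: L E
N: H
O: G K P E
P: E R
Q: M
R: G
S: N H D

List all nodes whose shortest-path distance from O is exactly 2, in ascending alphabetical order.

D, F, I, M, Q, R, S

Level 0: O
Level 1: E, G, K, P
Level 2: D, F, I, M, Q, R, S
Level 3: H, J, L, N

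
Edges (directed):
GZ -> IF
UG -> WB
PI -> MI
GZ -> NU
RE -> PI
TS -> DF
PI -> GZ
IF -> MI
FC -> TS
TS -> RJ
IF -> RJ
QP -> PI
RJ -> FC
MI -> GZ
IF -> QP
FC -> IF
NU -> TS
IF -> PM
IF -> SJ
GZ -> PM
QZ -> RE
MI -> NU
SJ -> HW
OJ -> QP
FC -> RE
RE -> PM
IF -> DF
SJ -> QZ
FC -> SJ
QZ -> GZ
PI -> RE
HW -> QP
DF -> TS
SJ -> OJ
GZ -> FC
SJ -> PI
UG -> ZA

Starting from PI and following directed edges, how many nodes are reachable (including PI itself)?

16

BFS from PI visits: PI, RE, MI, GZ, PM, NU, IF, FC, TS, SJ, RJ, QP, DF, QZ, OJ, HW
Reachable nodes: 16 of 19 total.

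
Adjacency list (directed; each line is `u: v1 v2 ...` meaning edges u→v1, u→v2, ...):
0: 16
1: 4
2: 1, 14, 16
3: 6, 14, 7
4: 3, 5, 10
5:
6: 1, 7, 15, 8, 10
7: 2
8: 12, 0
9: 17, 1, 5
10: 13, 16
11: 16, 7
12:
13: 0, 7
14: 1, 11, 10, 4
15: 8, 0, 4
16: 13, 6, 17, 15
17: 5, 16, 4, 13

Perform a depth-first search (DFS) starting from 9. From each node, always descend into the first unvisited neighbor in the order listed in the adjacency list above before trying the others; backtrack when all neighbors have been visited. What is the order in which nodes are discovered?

9, 17, 5, 16, 13, 0, 7, 2, 1, 4, 3, 6, 15, 8, 12, 10, 14, 11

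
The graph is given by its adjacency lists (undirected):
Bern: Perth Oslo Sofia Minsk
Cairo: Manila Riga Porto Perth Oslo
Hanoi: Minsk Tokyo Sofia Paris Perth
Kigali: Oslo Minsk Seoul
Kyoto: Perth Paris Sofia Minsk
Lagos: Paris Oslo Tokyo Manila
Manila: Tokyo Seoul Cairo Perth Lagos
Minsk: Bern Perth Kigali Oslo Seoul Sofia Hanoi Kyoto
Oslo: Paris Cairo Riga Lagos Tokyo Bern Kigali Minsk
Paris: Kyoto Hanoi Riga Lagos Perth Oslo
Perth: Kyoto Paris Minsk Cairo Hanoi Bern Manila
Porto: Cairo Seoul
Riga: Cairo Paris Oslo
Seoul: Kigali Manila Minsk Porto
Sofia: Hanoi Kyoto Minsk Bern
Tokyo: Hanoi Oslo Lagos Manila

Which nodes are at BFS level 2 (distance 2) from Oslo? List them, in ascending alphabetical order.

Hanoi, Kyoto, Manila, Perth, Porto, Seoul, Sofia

Level 0: Oslo
Level 1: Bern, Cairo, Kigali, Lagos, Minsk, Paris, Riga, Tokyo
Level 2: Hanoi, Kyoto, Manila, Perth, Porto, Seoul, Sofia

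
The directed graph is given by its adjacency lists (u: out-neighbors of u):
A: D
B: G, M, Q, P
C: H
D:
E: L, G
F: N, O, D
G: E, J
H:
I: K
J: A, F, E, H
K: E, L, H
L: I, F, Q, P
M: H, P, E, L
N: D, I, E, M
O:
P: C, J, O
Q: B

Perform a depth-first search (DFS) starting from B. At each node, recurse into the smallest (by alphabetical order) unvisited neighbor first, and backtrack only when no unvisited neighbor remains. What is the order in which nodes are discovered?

B G E L F D N I K H M P C J A O Q

Visit B
B → G
G → E
E → L
L → F
F → D
F → N
N → I
I → K
K → H
N → M
M → P
P → C
P → J
J → A
P → O
L → Q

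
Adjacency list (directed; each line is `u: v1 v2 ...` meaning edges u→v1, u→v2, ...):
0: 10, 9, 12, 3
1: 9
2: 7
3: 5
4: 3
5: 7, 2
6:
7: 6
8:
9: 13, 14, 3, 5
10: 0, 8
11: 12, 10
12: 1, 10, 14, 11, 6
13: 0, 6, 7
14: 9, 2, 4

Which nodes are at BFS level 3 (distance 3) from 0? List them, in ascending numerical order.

2, 4, 7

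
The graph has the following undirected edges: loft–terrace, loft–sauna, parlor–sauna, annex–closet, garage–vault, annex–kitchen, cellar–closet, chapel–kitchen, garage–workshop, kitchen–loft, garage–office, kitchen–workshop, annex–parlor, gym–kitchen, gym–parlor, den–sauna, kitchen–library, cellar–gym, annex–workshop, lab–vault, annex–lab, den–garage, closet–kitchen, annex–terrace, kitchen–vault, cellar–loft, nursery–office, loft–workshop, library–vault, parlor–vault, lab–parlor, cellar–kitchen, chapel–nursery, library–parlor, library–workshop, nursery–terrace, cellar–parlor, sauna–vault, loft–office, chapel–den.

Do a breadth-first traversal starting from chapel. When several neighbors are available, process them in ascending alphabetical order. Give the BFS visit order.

chapel den kitchen nursery garage sauna annex cellar closet gym library loft vault workshop office terrace parlor lab

Visit chapel; enqueue den, kitchen, nursery → queue [den, kitchen, nursery]
Visit den; enqueue garage, sauna → queue [kitchen, nursery, garage, sauna]
Visit kitchen; enqueue annex, cellar, closet, gym, library, loft, vault, workshop → queue [nursery, garage, sauna, annex, cellar, closet, gym, library, loft, vault, workshop]
Visit nursery; enqueue office, terrace → queue [garage, sauna, annex, cellar, closet, gym, library, loft, vault, workshop, office, terrace]
Visit garage → queue [sauna, annex, cellar, closet, gym, library, loft, vault, workshop, office, terrace]
Visit sauna; enqueue parlor → queue [annex, cellar, closet, gym, library, loft, vault, workshop, office, terrace, parlor]
Visit annex; enqueue lab → queue [cellar, closet, gym, library, loft, vault, workshop, office, terrace, parlor, lab]
Visit cellar → queue [closet, gym, library, loft, vault, workshop, office, terrace, parlor, lab]
Visit closet → queue [gym, library, loft, vault, workshop, office, terrace, parlor, lab]
Visit gym → queue [library, loft, vault, workshop, office, terrace, parlor, lab]
Visit library → queue [loft, vault, workshop, office, terrace, parlor, lab]
Visit loft → queue [vault, workshop, office, terrace, parlor, lab]
Visit vault → queue [workshop, office, terrace, parlor, lab]
Visit workshop → queue [office, terrace, parlor, lab]
Visit office → queue [terrace, parlor, lab]
Visit terrace → queue [parlor, lab]
Visit parlor → queue [lab]
Visit lab → queue []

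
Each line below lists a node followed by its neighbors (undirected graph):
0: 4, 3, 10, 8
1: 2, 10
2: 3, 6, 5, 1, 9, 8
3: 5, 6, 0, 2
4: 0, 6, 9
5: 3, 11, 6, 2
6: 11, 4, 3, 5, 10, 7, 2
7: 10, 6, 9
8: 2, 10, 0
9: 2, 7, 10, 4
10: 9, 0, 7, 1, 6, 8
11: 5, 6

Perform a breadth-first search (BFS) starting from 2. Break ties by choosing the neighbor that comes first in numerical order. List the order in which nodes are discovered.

Visit 2; enqueue 1, 3, 5, 6, 8, 9 → queue [1, 3, 5, 6, 8, 9]
Visit 1; enqueue 10 → queue [3, 5, 6, 8, 9, 10]
Visit 3; enqueue 0 → queue [5, 6, 8, 9, 10, 0]
Visit 5; enqueue 11 → queue [6, 8, 9, 10, 0, 11]
Visit 6; enqueue 4, 7 → queue [8, 9, 10, 0, 11, 4, 7]
Visit 8 → queue [9, 10, 0, 11, 4, 7]
Visit 9 → queue [10, 0, 11, 4, 7]
Visit 10 → queue [0, 11, 4, 7]
Visit 0 → queue [11, 4, 7]
Visit 11 → queue [4, 7]
Visit 4 → queue [7]
Visit 7 → queue []

2, 1, 3, 5, 6, 8, 9, 10, 0, 11, 4, 7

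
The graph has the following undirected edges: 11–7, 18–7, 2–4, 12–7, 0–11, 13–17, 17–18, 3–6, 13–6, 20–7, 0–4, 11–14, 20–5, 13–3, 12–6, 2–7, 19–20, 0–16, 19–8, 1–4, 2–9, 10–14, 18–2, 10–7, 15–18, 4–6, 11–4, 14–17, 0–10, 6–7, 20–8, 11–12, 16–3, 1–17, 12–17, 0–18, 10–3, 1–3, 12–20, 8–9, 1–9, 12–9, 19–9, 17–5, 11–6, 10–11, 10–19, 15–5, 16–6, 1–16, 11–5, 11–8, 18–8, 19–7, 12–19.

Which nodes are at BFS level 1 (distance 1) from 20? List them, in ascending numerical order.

5, 7, 8, 12, 19

Level 0: 20
Level 1: 5, 7, 8, 12, 19
Level 2: 2, 6, 9, 10, 11, 15, 17, 18
Level 3: 0, 1, 3, 4, 13, 14, 16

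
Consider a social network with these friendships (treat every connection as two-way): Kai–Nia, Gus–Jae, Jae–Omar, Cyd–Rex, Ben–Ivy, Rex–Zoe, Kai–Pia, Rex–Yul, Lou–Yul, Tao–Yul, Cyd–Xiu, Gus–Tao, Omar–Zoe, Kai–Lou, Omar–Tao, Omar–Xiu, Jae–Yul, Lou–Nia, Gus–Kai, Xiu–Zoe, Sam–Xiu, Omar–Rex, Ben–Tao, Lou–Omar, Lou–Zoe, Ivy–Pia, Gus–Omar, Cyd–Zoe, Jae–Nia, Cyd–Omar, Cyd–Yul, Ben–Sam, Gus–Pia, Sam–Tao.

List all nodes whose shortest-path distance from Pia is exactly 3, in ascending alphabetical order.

Level 0: Pia
Level 1: Gus, Ivy, Kai
Level 2: Ben, Jae, Lou, Nia, Omar, Tao
Level 3: Cyd, Rex, Sam, Xiu, Yul, Zoe

Cyd, Rex, Sam, Xiu, Yul, Zoe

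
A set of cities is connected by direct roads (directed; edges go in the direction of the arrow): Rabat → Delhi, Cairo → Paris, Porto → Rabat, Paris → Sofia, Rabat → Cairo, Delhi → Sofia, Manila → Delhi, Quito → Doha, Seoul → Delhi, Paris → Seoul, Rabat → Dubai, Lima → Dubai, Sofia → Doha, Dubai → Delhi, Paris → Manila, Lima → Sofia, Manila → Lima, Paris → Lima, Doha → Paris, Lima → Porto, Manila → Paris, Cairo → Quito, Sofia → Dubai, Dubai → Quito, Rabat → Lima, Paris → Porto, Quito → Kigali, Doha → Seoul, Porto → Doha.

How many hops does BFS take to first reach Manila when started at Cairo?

2

Level 0: Cairo
Level 1: Paris, Quito
Level 2: Doha, Kigali, Lima, Manila, Porto, Seoul, Sofia
Level 3: Delhi, Dubai, Rabat
Manila first appears at level 2.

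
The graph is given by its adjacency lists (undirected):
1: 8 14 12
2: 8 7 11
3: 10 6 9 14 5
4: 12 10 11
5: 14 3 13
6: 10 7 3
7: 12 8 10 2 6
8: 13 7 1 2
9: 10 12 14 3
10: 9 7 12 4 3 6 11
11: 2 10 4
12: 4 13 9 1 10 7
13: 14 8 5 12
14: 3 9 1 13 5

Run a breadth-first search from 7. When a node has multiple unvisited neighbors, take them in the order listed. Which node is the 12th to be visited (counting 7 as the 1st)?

Visit 7; enqueue 12, 8, 10, 2, 6 → queue [12, 8, 10, 2, 6]
Visit 12; enqueue 4, 13, 9, 1 → queue [8, 10, 2, 6, 4, 13, 9, 1]
Visit 8 → queue [10, 2, 6, 4, 13, 9, 1]
Visit 10; enqueue 3, 11 → queue [2, 6, 4, 13, 9, 1, 3, 11]
Visit 2 → queue [6, 4, 13, 9, 1, 3, 11]
Visit 6 → queue [4, 13, 9, 1, 3, 11]
Visit 4 → queue [13, 9, 1, 3, 11]
Visit 13; enqueue 14, 5 → queue [9, 1, 3, 11, 14, 5]
Visit 9 → queue [1, 3, 11, 14, 5]
Visit 1 → queue [3, 11, 14, 5]
Visit 3 → queue [11, 14, 5]
Visit 11 → queue [14, 5]
Visit 14 → queue [5]
Visit 5 → queue []

Visit order: 7, 12, 8, 10, 2, 6, 4, 13, 9, 1, 3, 11, 14, 5

11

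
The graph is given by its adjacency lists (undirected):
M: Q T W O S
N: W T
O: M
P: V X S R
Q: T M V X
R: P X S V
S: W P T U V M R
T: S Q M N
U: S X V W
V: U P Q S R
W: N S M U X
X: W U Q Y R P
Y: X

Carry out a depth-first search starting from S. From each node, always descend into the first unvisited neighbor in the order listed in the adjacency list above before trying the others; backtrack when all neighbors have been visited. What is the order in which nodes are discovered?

S -> W -> N -> T -> Q -> M -> O -> V -> U -> X -> Y -> R -> P

Visit S
S → W
W → N
N → T
T → Q
Q → M
M → O
Q → V
V → U
U → X
X → Y
X → R
R → P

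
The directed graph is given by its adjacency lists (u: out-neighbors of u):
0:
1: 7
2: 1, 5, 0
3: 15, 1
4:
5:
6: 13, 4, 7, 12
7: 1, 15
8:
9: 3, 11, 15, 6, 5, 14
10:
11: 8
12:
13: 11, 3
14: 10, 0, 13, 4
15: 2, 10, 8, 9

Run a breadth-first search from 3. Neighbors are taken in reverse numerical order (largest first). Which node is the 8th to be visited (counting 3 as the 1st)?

Visit 3; enqueue 15, 1 → queue [15, 1]
Visit 15; enqueue 10, 9, 8, 2 → queue [1, 10, 9, 8, 2]
Visit 1; enqueue 7 → queue [10, 9, 8, 2, 7]
Visit 10 → queue [9, 8, 2, 7]
Visit 9; enqueue 14, 11, 6, 5 → queue [8, 2, 7, 14, 11, 6, 5]
Visit 8 → queue [2, 7, 14, 11, 6, 5]
Visit 2; enqueue 0 → queue [7, 14, 11, 6, 5, 0]
Visit 7 → queue [14, 11, 6, 5, 0]
Visit 14; enqueue 13, 4 → queue [11, 6, 5, 0, 13, 4]
Visit 11 → queue [6, 5, 0, 13, 4]
Visit 6; enqueue 12 → queue [5, 0, 13, 4, 12]
Visit 5 → queue [0, 13, 4, 12]
Visit 0 → queue [13, 4, 12]
Visit 13 → queue [4, 12]
Visit 4 → queue [12]
Visit 12 → queue []

Visit order: 3, 15, 1, 10, 9, 8, 2, 7, 14, 11, 6, 5, 0, 13, 4, 12

7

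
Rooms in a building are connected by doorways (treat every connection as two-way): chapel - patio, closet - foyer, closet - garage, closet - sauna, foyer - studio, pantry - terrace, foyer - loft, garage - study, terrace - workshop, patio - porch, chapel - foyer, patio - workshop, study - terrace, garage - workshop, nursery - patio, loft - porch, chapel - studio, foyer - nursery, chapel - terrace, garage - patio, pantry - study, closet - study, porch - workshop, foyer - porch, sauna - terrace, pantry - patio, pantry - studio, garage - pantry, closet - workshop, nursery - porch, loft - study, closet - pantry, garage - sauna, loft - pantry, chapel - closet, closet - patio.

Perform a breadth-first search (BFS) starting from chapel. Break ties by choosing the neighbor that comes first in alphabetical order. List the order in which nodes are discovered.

chapel -> closet -> foyer -> patio -> studio -> terrace -> garage -> pantry -> sauna -> study -> workshop -> loft -> nursery -> porch

Visit chapel; enqueue closet, foyer, patio, studio, terrace → queue [closet, foyer, patio, studio, terrace]
Visit closet; enqueue garage, pantry, sauna, study, workshop → queue [foyer, patio, studio, terrace, garage, pantry, sauna, study, workshop]
Visit foyer; enqueue loft, nursery, porch → queue [patio, studio, terrace, garage, pantry, sauna, study, workshop, loft, nursery, porch]
Visit patio → queue [studio, terrace, garage, pantry, sauna, study, workshop, loft, nursery, porch]
Visit studio → queue [terrace, garage, pantry, sauna, study, workshop, loft, nursery, porch]
Visit terrace → queue [garage, pantry, sauna, study, workshop, loft, nursery, porch]
Visit garage → queue [pantry, sauna, study, workshop, loft, nursery, porch]
Visit pantry → queue [sauna, study, workshop, loft, nursery, porch]
Visit sauna → queue [study, workshop, loft, nursery, porch]
Visit study → queue [workshop, loft, nursery, porch]
Visit workshop → queue [loft, nursery, porch]
Visit loft → queue [nursery, porch]
Visit nursery → queue [porch]
Visit porch → queue []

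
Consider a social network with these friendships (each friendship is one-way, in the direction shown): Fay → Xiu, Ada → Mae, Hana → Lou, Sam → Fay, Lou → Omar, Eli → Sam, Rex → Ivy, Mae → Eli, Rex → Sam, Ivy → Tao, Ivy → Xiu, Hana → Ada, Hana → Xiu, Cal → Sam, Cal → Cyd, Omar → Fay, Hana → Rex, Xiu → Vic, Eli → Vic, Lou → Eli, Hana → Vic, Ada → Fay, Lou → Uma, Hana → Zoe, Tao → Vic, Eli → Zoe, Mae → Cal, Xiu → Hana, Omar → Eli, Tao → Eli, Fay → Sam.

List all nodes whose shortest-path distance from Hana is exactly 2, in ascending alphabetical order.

Eli, Fay, Ivy, Mae, Omar, Sam, Uma

Level 0: Hana
Level 1: Ada, Lou, Rex, Vic, Xiu, Zoe
Level 2: Eli, Fay, Ivy, Mae, Omar, Sam, Uma
Level 3: Cal, Tao
Level 4: Cyd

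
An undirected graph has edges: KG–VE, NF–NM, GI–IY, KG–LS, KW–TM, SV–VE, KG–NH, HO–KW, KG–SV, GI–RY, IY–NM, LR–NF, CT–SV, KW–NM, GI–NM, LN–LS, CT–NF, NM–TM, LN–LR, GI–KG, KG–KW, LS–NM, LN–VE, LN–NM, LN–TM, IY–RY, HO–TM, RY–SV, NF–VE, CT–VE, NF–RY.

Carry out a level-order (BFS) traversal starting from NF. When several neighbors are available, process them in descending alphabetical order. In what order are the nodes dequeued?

NF VE RY NM LR CT SV LN KG IY GI TM LS KW NH HO

Visit NF; enqueue VE, RY, NM, LR, CT → queue [VE, RY, NM, LR, CT]
Visit VE; enqueue SV, LN, KG → queue [RY, NM, LR, CT, SV, LN, KG]
Visit RY; enqueue IY, GI → queue [NM, LR, CT, SV, LN, KG, IY, GI]
Visit NM; enqueue TM, LS, KW → queue [LR, CT, SV, LN, KG, IY, GI, TM, LS, KW]
Visit LR → queue [CT, SV, LN, KG, IY, GI, TM, LS, KW]
Visit CT → queue [SV, LN, KG, IY, GI, TM, LS, KW]
Visit SV → queue [LN, KG, IY, GI, TM, LS, KW]
Visit LN → queue [KG, IY, GI, TM, LS, KW]
Visit KG; enqueue NH → queue [IY, GI, TM, LS, KW, NH]
Visit IY → queue [GI, TM, LS, KW, NH]
Visit GI → queue [TM, LS, KW, NH]
Visit TM; enqueue HO → queue [LS, KW, NH, HO]
Visit LS → queue [KW, NH, HO]
Visit KW → queue [NH, HO]
Visit NH → queue [HO]
Visit HO → queue []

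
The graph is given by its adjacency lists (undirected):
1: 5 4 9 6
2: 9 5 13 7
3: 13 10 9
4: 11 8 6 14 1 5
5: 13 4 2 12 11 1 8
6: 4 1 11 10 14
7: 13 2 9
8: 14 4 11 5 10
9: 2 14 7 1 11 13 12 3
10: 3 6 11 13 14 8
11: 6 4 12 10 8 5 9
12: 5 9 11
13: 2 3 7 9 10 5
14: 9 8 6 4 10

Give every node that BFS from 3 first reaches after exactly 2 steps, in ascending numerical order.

1, 2, 5, 6, 7, 8, 11, 12, 14

Level 0: 3
Level 1: 9, 10, 13
Level 2: 1, 2, 5, 6, 7, 8, 11, 12, 14
Level 3: 4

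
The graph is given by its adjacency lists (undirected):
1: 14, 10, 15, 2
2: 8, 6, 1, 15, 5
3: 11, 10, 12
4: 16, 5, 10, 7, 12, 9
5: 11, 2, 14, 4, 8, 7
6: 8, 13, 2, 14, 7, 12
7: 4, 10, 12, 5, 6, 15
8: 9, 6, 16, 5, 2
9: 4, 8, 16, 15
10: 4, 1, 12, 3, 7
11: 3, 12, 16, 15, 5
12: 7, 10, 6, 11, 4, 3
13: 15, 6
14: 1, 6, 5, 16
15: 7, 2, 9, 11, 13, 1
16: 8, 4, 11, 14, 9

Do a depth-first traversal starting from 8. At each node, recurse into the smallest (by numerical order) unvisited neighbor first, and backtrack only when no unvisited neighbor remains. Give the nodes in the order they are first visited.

8 → 2 → 1 → 10 → 3 → 11 → 5 → 4 → 7 → 6 → 12 → 13 → 15 → 9 → 16 → 14

Visit 8
8 → 2
2 → 1
1 → 10
10 → 3
3 → 11
11 → 5
5 → 4
4 → 7
7 → 6
6 → 12
6 → 13
13 → 15
15 → 9
9 → 16
16 → 14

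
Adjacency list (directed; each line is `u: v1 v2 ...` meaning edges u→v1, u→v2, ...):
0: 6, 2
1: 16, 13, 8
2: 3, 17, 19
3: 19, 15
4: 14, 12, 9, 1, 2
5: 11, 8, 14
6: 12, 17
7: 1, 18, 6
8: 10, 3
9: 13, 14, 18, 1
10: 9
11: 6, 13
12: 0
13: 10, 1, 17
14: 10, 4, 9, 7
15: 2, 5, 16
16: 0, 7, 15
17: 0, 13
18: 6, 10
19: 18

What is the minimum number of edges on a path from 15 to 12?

Level 0: 15
Level 1: 2, 5, 16
Level 2: 0, 3, 7, 8, 11, 14, 17, 19
Level 3: 1, 4, 6, 9, 10, 13, 18
Level 4: 12
12 first appears at level 4.

4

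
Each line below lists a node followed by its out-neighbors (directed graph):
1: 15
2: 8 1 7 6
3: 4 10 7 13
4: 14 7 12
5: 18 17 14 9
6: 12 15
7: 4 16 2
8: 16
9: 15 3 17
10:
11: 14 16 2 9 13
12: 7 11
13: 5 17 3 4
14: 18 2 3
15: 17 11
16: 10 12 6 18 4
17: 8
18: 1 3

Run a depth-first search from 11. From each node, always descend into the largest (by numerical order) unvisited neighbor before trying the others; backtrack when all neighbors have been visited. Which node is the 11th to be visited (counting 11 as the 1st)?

Visit 11
11 → 16
16 → 18
18 → 3
3 → 13
13 → 17
17 → 8
13 → 5
5 → 14
14 → 2
2 → 7
7 → 4
4 → 12
2 → 6
6 → 15
2 → 1
5 → 9
3 → 10

Visit order: 11, 16, 18, 3, 13, 17, 8, 5, 14, 2, 7, 4, 12, 6, 15, 1, 9, 10

7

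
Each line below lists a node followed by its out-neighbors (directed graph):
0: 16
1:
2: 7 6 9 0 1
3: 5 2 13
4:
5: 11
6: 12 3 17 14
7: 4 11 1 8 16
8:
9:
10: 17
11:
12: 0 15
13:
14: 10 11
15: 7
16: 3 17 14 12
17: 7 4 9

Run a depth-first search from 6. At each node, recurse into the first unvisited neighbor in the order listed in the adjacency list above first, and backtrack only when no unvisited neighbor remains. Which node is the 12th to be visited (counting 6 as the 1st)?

8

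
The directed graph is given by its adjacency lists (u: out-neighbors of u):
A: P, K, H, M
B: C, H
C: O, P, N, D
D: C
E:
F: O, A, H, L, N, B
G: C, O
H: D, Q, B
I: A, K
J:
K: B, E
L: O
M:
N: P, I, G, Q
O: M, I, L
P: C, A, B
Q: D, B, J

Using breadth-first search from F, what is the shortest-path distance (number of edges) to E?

Level 0: F
Level 1: A, B, H, L, N, O
Level 2: C, D, G, I, K, M, P, Q
Level 3: E, J
E first appears at level 3.

3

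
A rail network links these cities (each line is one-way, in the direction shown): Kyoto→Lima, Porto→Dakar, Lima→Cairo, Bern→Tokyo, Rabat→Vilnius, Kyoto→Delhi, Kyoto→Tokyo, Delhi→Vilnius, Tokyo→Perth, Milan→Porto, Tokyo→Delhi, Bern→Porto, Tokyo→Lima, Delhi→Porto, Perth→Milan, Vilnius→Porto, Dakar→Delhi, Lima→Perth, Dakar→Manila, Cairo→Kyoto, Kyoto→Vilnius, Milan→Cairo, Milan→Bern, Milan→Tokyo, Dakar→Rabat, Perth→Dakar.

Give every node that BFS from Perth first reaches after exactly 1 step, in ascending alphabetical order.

Dakar, Milan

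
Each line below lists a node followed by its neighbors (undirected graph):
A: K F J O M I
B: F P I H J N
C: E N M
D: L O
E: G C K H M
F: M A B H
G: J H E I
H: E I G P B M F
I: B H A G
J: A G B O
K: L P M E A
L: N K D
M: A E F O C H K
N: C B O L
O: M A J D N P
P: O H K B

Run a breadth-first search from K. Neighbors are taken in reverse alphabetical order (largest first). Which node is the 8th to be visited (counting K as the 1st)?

Visit K; enqueue P, M, L, E, A → queue [P, M, L, E, A]
Visit P; enqueue O, H, B → queue [M, L, E, A, O, H, B]
Visit M; enqueue F, C → queue [L, E, A, O, H, B, F, C]
Visit L; enqueue N, D → queue [E, A, O, H, B, F, C, N, D]
Visit E; enqueue G → queue [A, O, H, B, F, C, N, D, G]
Visit A; enqueue J, I → queue [O, H, B, F, C, N, D, G, J, I]
Visit O → queue [H, B, F, C, N, D, G, J, I]
Visit H → queue [B, F, C, N, D, G, J, I]
Visit B → queue [F, C, N, D, G, J, I]
Visit F → queue [C, N, D, G, J, I]
Visit C → queue [N, D, G, J, I]
Visit N → queue [D, G, J, I]
Visit D → queue [G, J, I]
Visit G → queue [J, I]
Visit J → queue [I]
Visit I → queue []

Visit order: K, P, M, L, E, A, O, H, B, F, C, N, D, G, J, I

H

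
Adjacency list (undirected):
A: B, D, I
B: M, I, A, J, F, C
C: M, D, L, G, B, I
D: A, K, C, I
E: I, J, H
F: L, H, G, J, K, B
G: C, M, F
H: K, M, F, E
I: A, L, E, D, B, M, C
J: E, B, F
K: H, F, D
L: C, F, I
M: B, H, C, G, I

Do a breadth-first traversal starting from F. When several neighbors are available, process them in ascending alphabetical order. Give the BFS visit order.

Visit F; enqueue B, G, H, J, K, L → queue [B, G, H, J, K, L]
Visit B; enqueue A, C, I, M → queue [G, H, J, K, L, A, C, I, M]
Visit G → queue [H, J, K, L, A, C, I, M]
Visit H; enqueue E → queue [J, K, L, A, C, I, M, E]
Visit J → queue [K, L, A, C, I, M, E]
Visit K; enqueue D → queue [L, A, C, I, M, E, D]
Visit L → queue [A, C, I, M, E, D]
Visit A → queue [C, I, M, E, D]
Visit C → queue [I, M, E, D]
Visit I → queue [M, E, D]
Visit M → queue [E, D]
Visit E → queue [D]
Visit D → queue []

F, B, G, H, J, K, L, A, C, I, M, E, D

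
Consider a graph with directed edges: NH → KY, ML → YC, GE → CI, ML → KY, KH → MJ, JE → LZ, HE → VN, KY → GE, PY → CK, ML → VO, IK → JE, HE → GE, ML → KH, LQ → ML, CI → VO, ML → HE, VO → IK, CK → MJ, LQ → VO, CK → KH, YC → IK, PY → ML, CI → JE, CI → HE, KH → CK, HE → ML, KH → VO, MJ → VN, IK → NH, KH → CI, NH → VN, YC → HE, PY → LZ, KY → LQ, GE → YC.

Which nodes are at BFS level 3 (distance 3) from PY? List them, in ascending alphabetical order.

Level 0: PY
Level 1: CK, LZ, ML
Level 2: HE, KH, KY, MJ, VO, YC
Level 3: CI, GE, IK, LQ, VN
Level 4: JE, NH

CI, GE, IK, LQ, VN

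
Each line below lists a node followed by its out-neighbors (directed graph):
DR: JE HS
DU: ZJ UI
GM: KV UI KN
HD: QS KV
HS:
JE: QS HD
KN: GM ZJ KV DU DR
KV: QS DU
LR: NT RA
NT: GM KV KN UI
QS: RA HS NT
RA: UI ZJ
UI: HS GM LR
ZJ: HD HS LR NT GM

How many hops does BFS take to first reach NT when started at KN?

Level 0: KN
Level 1: DR, DU, GM, KV, ZJ
Level 2: HD, HS, JE, LR, NT, QS, UI
Level 3: RA
NT first appears at level 2.

2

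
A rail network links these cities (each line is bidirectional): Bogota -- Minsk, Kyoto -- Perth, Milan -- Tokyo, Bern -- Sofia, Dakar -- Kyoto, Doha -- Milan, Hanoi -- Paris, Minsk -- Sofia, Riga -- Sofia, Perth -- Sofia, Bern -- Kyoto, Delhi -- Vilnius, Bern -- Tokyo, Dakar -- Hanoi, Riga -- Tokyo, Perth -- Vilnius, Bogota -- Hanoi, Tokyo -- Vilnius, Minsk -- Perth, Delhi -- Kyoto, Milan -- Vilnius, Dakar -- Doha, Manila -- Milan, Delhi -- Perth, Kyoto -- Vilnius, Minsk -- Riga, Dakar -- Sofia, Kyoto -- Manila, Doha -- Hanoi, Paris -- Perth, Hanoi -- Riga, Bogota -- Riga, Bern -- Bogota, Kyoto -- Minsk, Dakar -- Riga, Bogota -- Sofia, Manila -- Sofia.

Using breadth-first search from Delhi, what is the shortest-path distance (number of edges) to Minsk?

Level 0: Delhi
Level 1: Kyoto, Perth, Vilnius
Level 2: Bern, Dakar, Manila, Milan, Minsk, Paris, Sofia, Tokyo
Level 3: Bogota, Doha, Hanoi, Riga
Minsk first appears at level 2.

2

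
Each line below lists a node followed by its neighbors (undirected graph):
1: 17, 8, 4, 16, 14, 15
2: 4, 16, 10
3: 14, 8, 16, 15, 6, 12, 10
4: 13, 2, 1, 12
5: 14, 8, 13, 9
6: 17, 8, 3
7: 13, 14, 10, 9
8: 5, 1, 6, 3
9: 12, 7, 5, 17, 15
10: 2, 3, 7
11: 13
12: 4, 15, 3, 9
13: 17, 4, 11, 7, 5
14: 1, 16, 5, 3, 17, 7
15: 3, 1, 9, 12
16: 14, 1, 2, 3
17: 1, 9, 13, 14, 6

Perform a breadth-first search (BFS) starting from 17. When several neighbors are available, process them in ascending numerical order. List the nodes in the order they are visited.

17 -> 1 -> 6 -> 9 -> 13 -> 14 -> 4 -> 8 -> 15 -> 16 -> 3 -> 5 -> 7 -> 12 -> 11 -> 2 -> 10

Visit 17; enqueue 1, 6, 9, 13, 14 → queue [1, 6, 9, 13, 14]
Visit 1; enqueue 4, 8, 15, 16 → queue [6, 9, 13, 14, 4, 8, 15, 16]
Visit 6; enqueue 3 → queue [9, 13, 14, 4, 8, 15, 16, 3]
Visit 9; enqueue 5, 7, 12 → queue [13, 14, 4, 8, 15, 16, 3, 5, 7, 12]
Visit 13; enqueue 11 → queue [14, 4, 8, 15, 16, 3, 5, 7, 12, 11]
Visit 14 → queue [4, 8, 15, 16, 3, 5, 7, 12, 11]
Visit 4; enqueue 2 → queue [8, 15, 16, 3, 5, 7, 12, 11, 2]
Visit 8 → queue [15, 16, 3, 5, 7, 12, 11, 2]
Visit 15 → queue [16, 3, 5, 7, 12, 11, 2]
Visit 16 → queue [3, 5, 7, 12, 11, 2]
Visit 3; enqueue 10 → queue [5, 7, 12, 11, 2, 10]
Visit 5 → queue [7, 12, 11, 2, 10]
Visit 7 → queue [12, 11, 2, 10]
Visit 12 → queue [11, 2, 10]
Visit 11 → queue [2, 10]
Visit 2 → queue [10]
Visit 10 → queue []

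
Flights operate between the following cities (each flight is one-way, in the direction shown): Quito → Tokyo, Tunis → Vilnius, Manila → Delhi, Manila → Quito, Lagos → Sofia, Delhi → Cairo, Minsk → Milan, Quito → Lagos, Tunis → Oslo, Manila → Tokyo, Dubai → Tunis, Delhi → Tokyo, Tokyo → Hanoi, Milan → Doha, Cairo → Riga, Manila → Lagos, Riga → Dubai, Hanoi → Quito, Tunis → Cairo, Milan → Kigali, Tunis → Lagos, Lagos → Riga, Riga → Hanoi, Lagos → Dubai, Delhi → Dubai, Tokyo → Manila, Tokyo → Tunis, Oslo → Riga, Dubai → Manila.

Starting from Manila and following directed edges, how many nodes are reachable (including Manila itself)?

13

BFS from Manila visits: Manila, Tokyo, Quito, Lagos, Delhi, Tunis, Hanoi, Sofia, Riga, Dubai, Cairo, Vilnius, Oslo
Reachable nodes: 13 of 17 total.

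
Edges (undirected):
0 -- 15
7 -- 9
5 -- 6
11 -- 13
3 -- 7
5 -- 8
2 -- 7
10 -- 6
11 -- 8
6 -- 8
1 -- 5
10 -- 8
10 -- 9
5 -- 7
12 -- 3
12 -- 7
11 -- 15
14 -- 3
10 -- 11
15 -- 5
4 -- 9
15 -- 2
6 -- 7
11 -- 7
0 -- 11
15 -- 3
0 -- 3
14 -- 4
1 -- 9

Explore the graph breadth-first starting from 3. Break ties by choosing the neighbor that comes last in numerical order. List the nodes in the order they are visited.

Visit 3; enqueue 15, 14, 12, 7, 0 → queue [15, 14, 12, 7, 0]
Visit 15; enqueue 11, 5, 2 → queue [14, 12, 7, 0, 11, 5, 2]
Visit 14; enqueue 4 → queue [12, 7, 0, 11, 5, 2, 4]
Visit 12 → queue [7, 0, 11, 5, 2, 4]
Visit 7; enqueue 9, 6 → queue [0, 11, 5, 2, 4, 9, 6]
Visit 0 → queue [11, 5, 2, 4, 9, 6]
Visit 11; enqueue 13, 10, 8 → queue [5, 2, 4, 9, 6, 13, 10, 8]
Visit 5; enqueue 1 → queue [2, 4, 9, 6, 13, 10, 8, 1]
Visit 2 → queue [4, 9, 6, 13, 10, 8, 1]
Visit 4 → queue [9, 6, 13, 10, 8, 1]
Visit 9 → queue [6, 13, 10, 8, 1]
Visit 6 → queue [13, 10, 8, 1]
Visit 13 → queue [10, 8, 1]
Visit 10 → queue [8, 1]
Visit 8 → queue [1]
Visit 1 → queue []

3 → 15 → 14 → 12 → 7 → 0 → 11 → 5 → 2 → 4 → 9 → 6 → 13 → 10 → 8 → 1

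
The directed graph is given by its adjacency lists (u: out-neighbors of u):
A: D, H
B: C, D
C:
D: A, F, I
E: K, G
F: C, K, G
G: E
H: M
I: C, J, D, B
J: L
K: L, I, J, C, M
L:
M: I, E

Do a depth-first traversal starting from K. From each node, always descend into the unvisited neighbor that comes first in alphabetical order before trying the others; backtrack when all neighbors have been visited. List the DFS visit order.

Visit K
K → C
K → I
I → B
B → D
D → A
A → H
H → M
M → E
E → G
D → F
I → J
J → L

K C I B D A H M E G F J L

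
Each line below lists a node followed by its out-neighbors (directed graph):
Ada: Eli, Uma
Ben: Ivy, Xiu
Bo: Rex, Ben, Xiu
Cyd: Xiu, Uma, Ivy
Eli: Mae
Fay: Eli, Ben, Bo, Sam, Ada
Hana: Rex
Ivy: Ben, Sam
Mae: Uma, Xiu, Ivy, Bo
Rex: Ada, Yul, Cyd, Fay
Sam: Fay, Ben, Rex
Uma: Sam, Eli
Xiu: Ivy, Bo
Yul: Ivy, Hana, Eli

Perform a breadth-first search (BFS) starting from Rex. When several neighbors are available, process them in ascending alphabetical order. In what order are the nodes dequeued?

Rex, Ada, Cyd, Fay, Yul, Eli, Uma, Ivy, Xiu, Ben, Bo, Sam, Hana, Mae

Visit Rex; enqueue Ada, Cyd, Fay, Yul → queue [Ada, Cyd, Fay, Yul]
Visit Ada; enqueue Eli, Uma → queue [Cyd, Fay, Yul, Eli, Uma]
Visit Cyd; enqueue Ivy, Xiu → queue [Fay, Yul, Eli, Uma, Ivy, Xiu]
Visit Fay; enqueue Ben, Bo, Sam → queue [Yul, Eli, Uma, Ivy, Xiu, Ben, Bo, Sam]
Visit Yul; enqueue Hana → queue [Eli, Uma, Ivy, Xiu, Ben, Bo, Sam, Hana]
Visit Eli; enqueue Mae → queue [Uma, Ivy, Xiu, Ben, Bo, Sam, Hana, Mae]
Visit Uma → queue [Ivy, Xiu, Ben, Bo, Sam, Hana, Mae]
Visit Ivy → queue [Xiu, Ben, Bo, Sam, Hana, Mae]
Visit Xiu → queue [Ben, Bo, Sam, Hana, Mae]
Visit Ben → queue [Bo, Sam, Hana, Mae]
Visit Bo → queue [Sam, Hana, Mae]
Visit Sam → queue [Hana, Mae]
Visit Hana → queue [Mae]
Visit Mae → queue []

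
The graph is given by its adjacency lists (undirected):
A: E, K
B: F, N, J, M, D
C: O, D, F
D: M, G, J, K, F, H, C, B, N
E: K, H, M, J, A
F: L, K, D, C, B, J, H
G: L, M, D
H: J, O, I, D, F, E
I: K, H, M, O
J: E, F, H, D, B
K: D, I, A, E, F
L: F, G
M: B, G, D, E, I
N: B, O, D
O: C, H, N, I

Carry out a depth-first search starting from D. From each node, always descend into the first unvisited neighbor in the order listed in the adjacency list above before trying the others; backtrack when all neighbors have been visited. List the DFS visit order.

Visit D
D → M
M → B
B → F
F → L
L → G
F → K
K → I
I → H
H → J
J → E
E → A
H → O
O → C
O → N

D M B F L G K I H J E A O C N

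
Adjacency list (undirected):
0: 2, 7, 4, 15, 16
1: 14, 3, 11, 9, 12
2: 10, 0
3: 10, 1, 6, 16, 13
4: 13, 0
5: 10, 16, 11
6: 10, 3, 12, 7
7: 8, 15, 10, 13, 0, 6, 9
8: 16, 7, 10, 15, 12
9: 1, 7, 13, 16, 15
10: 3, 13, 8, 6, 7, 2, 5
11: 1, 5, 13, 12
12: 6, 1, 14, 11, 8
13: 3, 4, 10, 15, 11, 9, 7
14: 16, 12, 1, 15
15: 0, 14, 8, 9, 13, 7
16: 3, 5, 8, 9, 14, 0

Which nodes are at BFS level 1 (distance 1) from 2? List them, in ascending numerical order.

Level 0: 2
Level 1: 0, 10
Level 2: 3, 4, 5, 6, 7, 8, 13, 15, 16
Level 3: 1, 9, 11, 12, 14

0, 10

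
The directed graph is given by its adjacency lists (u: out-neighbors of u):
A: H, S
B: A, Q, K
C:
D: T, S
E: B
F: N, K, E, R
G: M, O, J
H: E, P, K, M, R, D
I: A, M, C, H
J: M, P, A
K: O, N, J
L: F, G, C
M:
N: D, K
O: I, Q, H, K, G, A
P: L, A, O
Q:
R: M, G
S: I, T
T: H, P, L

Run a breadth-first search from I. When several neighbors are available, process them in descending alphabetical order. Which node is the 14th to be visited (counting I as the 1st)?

L

Visit I; enqueue M, H, C, A → queue [M, H, C, A]
Visit M → queue [H, C, A]
Visit H; enqueue R, P, K, E, D → queue [C, A, R, P, K, E, D]
Visit C → queue [A, R, P, K, E, D]
Visit A; enqueue S → queue [R, P, K, E, D, S]
Visit R; enqueue G → queue [P, K, E, D, S, G]
Visit P; enqueue O, L → queue [K, E, D, S, G, O, L]
Visit K; enqueue N, J → queue [E, D, S, G, O, L, N, J]
Visit E; enqueue B → queue [D, S, G, O, L, N, J, B]
Visit D; enqueue T → queue [S, G, O, L, N, J, B, T]
Visit S → queue [G, O, L, N, J, B, T]
Visit G → queue [O, L, N, J, B, T]
Visit O; enqueue Q → queue [L, N, J, B, T, Q]
Visit L; enqueue F → queue [N, J, B, T, Q, F]
Visit N → queue [J, B, T, Q, F]
Visit J → queue [B, T, Q, F]
Visit B → queue [T, Q, F]
Visit T → queue [Q, F]
Visit Q → queue [F]
Visit F → queue []

Visit order: I, M, H, C, A, R, P, K, E, D, S, G, O, L, N, J, B, T, Q, F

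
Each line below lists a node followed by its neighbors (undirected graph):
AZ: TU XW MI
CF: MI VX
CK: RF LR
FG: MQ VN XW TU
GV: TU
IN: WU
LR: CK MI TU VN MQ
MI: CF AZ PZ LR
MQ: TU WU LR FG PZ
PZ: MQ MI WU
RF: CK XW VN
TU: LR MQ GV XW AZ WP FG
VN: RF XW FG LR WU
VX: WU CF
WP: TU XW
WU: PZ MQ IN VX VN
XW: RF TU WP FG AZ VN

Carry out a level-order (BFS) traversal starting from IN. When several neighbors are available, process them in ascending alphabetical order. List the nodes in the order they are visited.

Visit IN; enqueue WU → queue [WU]
Visit WU; enqueue MQ, PZ, VN, VX → queue [MQ, PZ, VN, VX]
Visit MQ; enqueue FG, LR, TU → queue [PZ, VN, VX, FG, LR, TU]
Visit PZ; enqueue MI → queue [VN, VX, FG, LR, TU, MI]
Visit VN; enqueue RF, XW → queue [VX, FG, LR, TU, MI, RF, XW]
Visit VX; enqueue CF → queue [FG, LR, TU, MI, RF, XW, CF]
Visit FG → queue [LR, TU, MI, RF, XW, CF]
Visit LR; enqueue CK → queue [TU, MI, RF, XW, CF, CK]
Visit TU; enqueue AZ, GV, WP → queue [MI, RF, XW, CF, CK, AZ, GV, WP]
Visit MI → queue [RF, XW, CF, CK, AZ, GV, WP]
Visit RF → queue [XW, CF, CK, AZ, GV, WP]
Visit XW → queue [CF, CK, AZ, GV, WP]
Visit CF → queue [CK, AZ, GV, WP]
Visit CK → queue [AZ, GV, WP]
Visit AZ → queue [GV, WP]
Visit GV → queue [WP]
Visit WP → queue []

IN -> WU -> MQ -> PZ -> VN -> VX -> FG -> LR -> TU -> MI -> RF -> XW -> CF -> CK -> AZ -> GV -> WP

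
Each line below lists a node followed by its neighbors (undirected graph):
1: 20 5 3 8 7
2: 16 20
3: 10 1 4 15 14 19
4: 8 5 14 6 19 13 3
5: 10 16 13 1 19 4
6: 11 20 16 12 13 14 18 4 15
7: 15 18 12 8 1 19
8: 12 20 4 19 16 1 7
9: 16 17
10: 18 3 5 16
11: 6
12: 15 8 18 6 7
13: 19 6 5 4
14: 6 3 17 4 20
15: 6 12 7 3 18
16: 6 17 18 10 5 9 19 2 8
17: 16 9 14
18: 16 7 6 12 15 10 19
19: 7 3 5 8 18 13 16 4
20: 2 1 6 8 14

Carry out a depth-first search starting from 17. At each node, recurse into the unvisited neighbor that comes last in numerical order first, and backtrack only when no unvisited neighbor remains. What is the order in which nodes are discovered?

Visit 17
17 → 16
16 → 19
19 → 18
18 → 15
15 → 12
12 → 8
8 → 20
20 → 14
14 → 6
6 → 13
13 → 5
5 → 10
10 → 3
3 → 4
3 → 1
1 → 7
6 → 11
20 → 2
16 → 9

17 → 16 → 19 → 18 → 15 → 12 → 8 → 20 → 14 → 6 → 13 → 5 → 10 → 3 → 4 → 1 → 7 → 11 → 2 → 9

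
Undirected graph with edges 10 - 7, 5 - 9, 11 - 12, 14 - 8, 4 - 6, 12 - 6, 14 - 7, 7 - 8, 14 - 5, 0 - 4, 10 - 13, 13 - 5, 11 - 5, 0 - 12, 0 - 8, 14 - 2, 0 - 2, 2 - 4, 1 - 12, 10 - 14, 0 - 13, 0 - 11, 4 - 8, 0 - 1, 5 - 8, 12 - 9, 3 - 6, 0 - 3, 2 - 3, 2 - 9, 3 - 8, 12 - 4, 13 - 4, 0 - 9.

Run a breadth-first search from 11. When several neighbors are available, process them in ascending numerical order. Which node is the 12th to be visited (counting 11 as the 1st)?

14

Visit 11; enqueue 0, 5, 12 → queue [0, 5, 12]
Visit 0; enqueue 1, 2, 3, 4, 8, 9, 13 → queue [5, 12, 1, 2, 3, 4, 8, 9, 13]
Visit 5; enqueue 14 → queue [12, 1, 2, 3, 4, 8, 9, 13, 14]
Visit 12; enqueue 6 → queue [1, 2, 3, 4, 8, 9, 13, 14, 6]
Visit 1 → queue [2, 3, 4, 8, 9, 13, 14, 6]
Visit 2 → queue [3, 4, 8, 9, 13, 14, 6]
Visit 3 → queue [4, 8, 9, 13, 14, 6]
Visit 4 → queue [8, 9, 13, 14, 6]
Visit 8; enqueue 7 → queue [9, 13, 14, 6, 7]
Visit 9 → queue [13, 14, 6, 7]
Visit 13; enqueue 10 → queue [14, 6, 7, 10]
Visit 14 → queue [6, 7, 10]
Visit 6 → queue [7, 10]
Visit 7 → queue [10]
Visit 10 → queue []

Visit order: 11, 0, 5, 12, 1, 2, 3, 4, 8, 9, 13, 14, 6, 7, 10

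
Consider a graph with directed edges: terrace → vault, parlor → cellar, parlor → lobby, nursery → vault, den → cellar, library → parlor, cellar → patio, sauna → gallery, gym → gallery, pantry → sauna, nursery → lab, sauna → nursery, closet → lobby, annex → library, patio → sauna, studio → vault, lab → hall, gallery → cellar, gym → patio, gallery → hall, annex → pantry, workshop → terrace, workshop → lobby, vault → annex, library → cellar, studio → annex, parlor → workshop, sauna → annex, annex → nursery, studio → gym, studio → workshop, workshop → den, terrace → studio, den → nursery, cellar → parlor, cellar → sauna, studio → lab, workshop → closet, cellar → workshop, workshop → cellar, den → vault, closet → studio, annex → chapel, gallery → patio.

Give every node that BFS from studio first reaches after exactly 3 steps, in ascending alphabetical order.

parlor, sauna

Level 0: studio
Level 1: annex, gym, lab, vault, workshop
Level 2: cellar, chapel, closet, den, gallery, hall, library, lobby, nursery, pantry, patio, terrace
Level 3: parlor, sauna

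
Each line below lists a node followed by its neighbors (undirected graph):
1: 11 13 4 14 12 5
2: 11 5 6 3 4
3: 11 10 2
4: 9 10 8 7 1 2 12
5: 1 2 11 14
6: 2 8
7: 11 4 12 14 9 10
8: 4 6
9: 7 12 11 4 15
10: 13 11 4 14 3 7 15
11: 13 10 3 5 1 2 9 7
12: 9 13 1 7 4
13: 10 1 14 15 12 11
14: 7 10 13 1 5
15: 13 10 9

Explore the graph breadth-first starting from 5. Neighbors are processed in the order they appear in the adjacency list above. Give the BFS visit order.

5, 1, 2, 11, 14, 13, 4, 12, 6, 3, 10, 9, 7, 15, 8

Visit 5; enqueue 1, 2, 11, 14 → queue [1, 2, 11, 14]
Visit 1; enqueue 13, 4, 12 → queue [2, 11, 14, 13, 4, 12]
Visit 2; enqueue 6, 3 → queue [11, 14, 13, 4, 12, 6, 3]
Visit 11; enqueue 10, 9, 7 → queue [14, 13, 4, 12, 6, 3, 10, 9, 7]
Visit 14 → queue [13, 4, 12, 6, 3, 10, 9, 7]
Visit 13; enqueue 15 → queue [4, 12, 6, 3, 10, 9, 7, 15]
Visit 4; enqueue 8 → queue [12, 6, 3, 10, 9, 7, 15, 8]
Visit 12 → queue [6, 3, 10, 9, 7, 15, 8]
Visit 6 → queue [3, 10, 9, 7, 15, 8]
Visit 3 → queue [10, 9, 7, 15, 8]
Visit 10 → queue [9, 7, 15, 8]
Visit 9 → queue [7, 15, 8]
Visit 7 → queue [15, 8]
Visit 15 → queue [8]
Visit 8 → queue []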